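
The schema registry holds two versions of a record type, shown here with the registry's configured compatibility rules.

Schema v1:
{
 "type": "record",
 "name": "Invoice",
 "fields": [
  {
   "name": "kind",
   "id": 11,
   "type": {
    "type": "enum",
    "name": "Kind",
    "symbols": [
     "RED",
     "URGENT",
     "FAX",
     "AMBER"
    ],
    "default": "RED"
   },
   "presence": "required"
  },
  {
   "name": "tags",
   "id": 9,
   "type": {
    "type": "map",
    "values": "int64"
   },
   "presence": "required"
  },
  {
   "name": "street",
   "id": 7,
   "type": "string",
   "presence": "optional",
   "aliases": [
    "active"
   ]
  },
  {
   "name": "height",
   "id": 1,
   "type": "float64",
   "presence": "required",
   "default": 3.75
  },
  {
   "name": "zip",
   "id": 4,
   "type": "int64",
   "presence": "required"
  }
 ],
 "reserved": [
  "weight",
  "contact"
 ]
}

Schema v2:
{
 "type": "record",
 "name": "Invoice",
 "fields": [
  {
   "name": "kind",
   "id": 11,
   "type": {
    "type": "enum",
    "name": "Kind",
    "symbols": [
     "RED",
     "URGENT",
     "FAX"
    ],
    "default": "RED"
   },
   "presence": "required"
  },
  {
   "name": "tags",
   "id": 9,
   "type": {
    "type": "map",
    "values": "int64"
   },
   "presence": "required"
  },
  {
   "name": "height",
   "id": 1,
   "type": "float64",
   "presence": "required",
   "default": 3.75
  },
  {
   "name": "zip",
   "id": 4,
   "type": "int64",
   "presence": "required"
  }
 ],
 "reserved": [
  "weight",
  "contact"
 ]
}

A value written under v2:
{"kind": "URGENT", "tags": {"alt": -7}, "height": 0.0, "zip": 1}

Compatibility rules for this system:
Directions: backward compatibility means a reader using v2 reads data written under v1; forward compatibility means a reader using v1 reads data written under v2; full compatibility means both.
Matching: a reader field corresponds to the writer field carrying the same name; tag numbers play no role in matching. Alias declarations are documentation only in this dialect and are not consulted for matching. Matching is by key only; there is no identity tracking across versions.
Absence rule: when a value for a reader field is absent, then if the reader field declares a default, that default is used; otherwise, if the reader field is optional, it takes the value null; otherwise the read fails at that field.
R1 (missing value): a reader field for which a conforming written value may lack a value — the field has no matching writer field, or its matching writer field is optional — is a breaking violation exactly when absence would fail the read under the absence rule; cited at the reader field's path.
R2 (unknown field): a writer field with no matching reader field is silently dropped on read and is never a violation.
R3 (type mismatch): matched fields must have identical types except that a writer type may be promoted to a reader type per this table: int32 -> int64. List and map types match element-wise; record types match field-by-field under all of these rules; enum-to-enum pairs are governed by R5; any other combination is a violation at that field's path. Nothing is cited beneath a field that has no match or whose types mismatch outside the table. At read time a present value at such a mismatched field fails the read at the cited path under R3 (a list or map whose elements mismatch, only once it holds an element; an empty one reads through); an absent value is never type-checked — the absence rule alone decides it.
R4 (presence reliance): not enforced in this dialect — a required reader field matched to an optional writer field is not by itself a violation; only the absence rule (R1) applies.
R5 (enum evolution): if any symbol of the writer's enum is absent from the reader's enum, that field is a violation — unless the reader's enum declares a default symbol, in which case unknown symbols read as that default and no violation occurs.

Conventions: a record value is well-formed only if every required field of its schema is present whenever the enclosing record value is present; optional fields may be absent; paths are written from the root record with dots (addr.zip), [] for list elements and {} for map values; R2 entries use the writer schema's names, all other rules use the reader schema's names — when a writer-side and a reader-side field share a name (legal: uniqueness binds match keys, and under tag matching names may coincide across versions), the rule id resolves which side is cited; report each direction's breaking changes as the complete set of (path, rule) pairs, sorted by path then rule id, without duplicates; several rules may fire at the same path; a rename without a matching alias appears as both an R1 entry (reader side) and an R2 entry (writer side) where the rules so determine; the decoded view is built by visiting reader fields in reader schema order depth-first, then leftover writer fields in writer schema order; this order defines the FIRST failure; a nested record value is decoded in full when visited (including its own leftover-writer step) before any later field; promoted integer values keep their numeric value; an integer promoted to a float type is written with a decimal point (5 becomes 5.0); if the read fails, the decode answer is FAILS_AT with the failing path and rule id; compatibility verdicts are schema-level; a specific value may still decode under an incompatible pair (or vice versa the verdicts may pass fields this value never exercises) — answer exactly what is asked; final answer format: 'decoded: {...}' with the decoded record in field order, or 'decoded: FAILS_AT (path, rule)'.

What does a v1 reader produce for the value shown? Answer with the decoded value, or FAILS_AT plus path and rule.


arrows below run writer -> reader for Invoice
decoding the Invoice value with the v1 reader:
  kind := "URGENT"
  tags := {"alt": -7}
  street := null (missing; optional => null)
  height := 0.0
  zip := 1
  => decoded: {"kind": "URGENT", "tags": {"alt": -7}, "street": null, "height": 0.0, "zip": 1}
diffs on Invoice not affecting the asked answer:
  enum Kind (field kind in record Invoice): symbol AMBER removed -> inert under this dialect — no rule fires on Invoice and the result does not move
  removed field street from record Invoice -> inert under this dialect — no rule fires on Invoice and the result does not move

decoded: {"kind": "URGENT", "tags": {"alt": -7}, "street": null, "height": 0.0, "zip": 1}


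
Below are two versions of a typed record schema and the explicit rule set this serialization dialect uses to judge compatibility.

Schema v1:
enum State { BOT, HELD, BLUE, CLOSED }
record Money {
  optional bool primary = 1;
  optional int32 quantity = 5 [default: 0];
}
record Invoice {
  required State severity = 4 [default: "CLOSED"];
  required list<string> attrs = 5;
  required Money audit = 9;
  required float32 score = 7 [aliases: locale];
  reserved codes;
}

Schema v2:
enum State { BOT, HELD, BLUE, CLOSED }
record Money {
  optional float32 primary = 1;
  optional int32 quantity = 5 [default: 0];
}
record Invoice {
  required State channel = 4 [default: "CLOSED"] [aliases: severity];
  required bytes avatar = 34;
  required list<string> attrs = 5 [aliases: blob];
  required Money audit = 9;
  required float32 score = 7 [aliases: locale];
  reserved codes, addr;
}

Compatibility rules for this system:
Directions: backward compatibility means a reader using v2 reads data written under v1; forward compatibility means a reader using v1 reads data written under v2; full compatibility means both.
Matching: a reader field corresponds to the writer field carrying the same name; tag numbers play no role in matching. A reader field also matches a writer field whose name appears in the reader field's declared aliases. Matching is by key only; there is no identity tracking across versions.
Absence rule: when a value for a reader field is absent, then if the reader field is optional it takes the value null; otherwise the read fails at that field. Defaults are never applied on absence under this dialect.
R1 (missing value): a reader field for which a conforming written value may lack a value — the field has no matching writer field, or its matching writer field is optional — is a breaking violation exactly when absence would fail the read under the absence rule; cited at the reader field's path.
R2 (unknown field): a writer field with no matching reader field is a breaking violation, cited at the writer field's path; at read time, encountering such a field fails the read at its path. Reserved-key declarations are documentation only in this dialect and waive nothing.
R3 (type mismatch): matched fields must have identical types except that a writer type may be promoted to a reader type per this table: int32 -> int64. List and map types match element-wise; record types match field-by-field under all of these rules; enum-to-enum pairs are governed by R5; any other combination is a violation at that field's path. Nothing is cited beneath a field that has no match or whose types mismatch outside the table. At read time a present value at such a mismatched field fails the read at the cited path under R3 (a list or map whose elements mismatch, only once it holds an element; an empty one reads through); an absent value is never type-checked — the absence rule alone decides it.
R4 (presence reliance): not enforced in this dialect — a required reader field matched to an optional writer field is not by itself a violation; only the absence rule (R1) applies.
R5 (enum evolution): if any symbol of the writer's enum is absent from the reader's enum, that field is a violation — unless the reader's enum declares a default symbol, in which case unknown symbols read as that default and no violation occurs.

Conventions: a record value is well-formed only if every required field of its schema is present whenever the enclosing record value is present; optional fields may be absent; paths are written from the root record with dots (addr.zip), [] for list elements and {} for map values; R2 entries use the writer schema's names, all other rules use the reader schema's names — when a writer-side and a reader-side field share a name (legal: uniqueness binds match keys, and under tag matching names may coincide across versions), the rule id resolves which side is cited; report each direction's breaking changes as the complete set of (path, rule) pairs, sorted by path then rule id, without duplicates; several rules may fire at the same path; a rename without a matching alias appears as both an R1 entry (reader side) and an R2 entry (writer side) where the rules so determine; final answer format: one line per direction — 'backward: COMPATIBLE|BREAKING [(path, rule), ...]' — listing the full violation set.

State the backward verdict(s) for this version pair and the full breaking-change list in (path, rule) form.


each type pair in Invoice: writer, then reader
backward pass over Invoice, reader schema v2, writer schema v1:
  State -> State, writer required: channel aligns to severity
  avatar: no writer match
  list<string> -> list<string>, writer required: attrs aligns to attrs
  Money -> Money, writer required: audit aligns to audit
  float32 -> float32, writer required: score aligns to score
  bool -> float32, writer optional: audit.primary aligns to audit.primary
  int32 -> int32, writer optional: audit.quantity aligns to audit.quantity
  rule R3 violated at audit.primary
  rule R1 violated at avatar
  => 2 violation(s): backward is BREAKING for Invoice
the rest of the Invoice diff is inert for this question:
  renamed field severity to channel in record Invoice (alias severity declared on the renamed field) -> fires only in the forward direction of Invoice, which is not asked here

backward: BREAKING [(audit.primary, R3), (avatar, R1)]


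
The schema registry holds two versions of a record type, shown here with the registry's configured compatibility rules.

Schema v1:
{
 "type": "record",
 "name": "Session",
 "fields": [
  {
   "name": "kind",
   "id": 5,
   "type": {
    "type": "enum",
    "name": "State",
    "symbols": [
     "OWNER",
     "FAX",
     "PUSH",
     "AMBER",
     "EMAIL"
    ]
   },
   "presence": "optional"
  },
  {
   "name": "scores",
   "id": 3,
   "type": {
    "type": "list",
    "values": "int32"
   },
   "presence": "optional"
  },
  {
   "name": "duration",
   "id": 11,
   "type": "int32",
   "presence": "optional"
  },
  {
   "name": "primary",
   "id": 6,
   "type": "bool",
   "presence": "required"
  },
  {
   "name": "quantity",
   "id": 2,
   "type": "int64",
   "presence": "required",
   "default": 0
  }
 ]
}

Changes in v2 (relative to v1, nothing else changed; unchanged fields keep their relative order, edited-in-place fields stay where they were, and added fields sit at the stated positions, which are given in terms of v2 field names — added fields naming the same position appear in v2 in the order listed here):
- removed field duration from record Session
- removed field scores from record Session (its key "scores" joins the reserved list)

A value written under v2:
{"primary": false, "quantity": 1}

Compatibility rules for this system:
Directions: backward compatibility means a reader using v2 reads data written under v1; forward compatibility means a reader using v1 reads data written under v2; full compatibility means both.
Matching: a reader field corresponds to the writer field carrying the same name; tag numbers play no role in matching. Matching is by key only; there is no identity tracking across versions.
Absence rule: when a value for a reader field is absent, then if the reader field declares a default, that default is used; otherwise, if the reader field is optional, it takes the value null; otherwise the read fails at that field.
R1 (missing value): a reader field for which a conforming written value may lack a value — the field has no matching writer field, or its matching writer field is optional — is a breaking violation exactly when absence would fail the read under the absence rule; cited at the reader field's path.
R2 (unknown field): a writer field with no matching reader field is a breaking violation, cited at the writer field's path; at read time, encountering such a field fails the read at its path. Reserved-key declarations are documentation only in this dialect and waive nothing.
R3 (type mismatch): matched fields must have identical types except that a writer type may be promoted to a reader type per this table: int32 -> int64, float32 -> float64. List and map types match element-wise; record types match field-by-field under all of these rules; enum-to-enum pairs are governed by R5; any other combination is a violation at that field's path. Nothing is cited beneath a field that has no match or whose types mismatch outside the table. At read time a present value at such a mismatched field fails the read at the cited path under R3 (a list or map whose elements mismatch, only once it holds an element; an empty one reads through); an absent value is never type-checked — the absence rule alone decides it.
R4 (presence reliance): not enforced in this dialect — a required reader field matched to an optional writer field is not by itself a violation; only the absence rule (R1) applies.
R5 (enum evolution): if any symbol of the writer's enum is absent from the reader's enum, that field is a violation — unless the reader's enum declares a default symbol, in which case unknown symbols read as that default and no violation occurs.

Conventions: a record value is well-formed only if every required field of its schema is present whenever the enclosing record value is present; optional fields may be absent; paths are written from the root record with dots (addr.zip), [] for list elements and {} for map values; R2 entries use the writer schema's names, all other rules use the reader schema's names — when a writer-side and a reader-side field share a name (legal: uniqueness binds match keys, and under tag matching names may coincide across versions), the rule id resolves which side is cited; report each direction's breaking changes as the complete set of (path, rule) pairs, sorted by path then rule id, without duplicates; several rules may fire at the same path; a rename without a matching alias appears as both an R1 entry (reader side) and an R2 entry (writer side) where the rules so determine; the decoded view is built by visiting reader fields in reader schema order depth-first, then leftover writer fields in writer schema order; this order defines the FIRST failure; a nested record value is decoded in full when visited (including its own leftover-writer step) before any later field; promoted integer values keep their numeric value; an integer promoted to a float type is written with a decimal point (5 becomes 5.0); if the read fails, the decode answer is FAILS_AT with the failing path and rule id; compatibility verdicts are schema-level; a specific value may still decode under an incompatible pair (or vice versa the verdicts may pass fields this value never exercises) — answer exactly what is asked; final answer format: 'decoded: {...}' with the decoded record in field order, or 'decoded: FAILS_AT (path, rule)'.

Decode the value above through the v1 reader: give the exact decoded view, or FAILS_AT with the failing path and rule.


decoded: {"kind": null, "scores": null, "duration": null, "primary": false, "quantity": 1}

the writer's type comes first in each Session pair
decoding the Session value with the v1 reader:
  kind := null (missing; optional => null)
  scores := null (missing; optional => null)
  duration := null (missing; optional => null)
  primary := false
  quantity := 1
  => decoded: {"kind": null, "scores": null, "duration": null, "primary": false, "quantity": 1}
checking off the Session differences that do not matter here:
  removed field duration from record Session -> shifts the Session verdicts, not this decode
  removed field scores from record Session (its key "scores" joins the reserved list) -> shifts the Session verdicts, not this decode


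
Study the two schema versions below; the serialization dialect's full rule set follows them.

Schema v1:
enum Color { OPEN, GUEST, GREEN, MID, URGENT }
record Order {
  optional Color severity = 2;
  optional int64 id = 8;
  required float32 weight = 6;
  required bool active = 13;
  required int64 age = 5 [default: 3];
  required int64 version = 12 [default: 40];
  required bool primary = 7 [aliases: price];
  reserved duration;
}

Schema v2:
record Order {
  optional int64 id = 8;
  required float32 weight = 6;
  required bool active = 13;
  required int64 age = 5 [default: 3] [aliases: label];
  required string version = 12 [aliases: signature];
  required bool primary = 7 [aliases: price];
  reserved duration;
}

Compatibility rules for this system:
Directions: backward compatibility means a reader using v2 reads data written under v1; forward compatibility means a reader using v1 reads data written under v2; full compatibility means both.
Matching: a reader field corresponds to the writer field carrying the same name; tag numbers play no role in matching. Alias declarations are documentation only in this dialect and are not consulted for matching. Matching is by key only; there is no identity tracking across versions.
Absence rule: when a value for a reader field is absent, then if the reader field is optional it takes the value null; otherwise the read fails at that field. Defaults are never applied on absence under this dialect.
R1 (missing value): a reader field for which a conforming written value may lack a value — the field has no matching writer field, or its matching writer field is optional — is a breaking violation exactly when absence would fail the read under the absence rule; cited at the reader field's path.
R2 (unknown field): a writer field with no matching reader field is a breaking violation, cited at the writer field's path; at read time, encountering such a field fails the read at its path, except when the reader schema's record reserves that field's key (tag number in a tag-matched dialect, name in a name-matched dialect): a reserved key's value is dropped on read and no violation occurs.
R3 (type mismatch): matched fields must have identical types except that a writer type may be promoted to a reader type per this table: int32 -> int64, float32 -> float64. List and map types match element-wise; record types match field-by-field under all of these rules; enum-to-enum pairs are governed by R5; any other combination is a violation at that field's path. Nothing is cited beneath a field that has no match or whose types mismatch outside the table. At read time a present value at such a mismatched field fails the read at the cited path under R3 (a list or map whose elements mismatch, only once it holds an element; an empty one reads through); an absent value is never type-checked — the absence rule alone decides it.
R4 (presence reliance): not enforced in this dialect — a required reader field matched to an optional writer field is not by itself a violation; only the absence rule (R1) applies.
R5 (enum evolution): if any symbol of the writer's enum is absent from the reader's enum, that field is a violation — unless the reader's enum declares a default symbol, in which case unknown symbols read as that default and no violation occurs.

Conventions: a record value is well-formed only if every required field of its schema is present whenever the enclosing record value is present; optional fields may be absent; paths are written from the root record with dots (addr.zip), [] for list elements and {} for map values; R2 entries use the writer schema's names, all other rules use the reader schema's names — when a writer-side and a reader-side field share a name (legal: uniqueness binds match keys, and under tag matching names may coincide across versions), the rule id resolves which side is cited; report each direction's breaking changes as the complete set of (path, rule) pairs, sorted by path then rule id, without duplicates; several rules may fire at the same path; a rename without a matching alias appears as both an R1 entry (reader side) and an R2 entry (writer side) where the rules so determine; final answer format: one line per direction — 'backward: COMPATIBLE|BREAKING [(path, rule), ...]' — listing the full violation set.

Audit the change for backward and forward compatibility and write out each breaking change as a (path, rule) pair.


the writer's type comes first in each Order pair
backward pass over Order, reader schema v2, writer schema v1:
  id <- id (int64 -> int64, writer optional)
  weight <- weight (float32 -> float32, writer required)
  active <- active (bool -> bool, writer required)
  age <- age (int64 -> int64, writer required)
  version <- version (int64 -> string, writer required)
  primary <- primary (bool -> bool, writer required)
  writer severity: unknown to reader
  violation R2 at severity
  violation R3 at version
  => backward: BREAKING (2)
forward pass over Order, reader schema v1, writer schema v2:
  severity: no writer match
  id <- id (int64 -> int64, writer optional)
  weight <- weight (float32 -> float32, writer required)
  active <- active (bool -> bool, writer required)
  age <- age (int64 -> int64, writer required)
  version <- version (string -> int64, writer required)
  primary <- primary (bool -> bool, writer required)
  violation R3 at version
  => forward: BREAKING (1)

backward: BREAKING [(severity, R2), (version, R3)]; forward: BREAKING [(version, R3)]


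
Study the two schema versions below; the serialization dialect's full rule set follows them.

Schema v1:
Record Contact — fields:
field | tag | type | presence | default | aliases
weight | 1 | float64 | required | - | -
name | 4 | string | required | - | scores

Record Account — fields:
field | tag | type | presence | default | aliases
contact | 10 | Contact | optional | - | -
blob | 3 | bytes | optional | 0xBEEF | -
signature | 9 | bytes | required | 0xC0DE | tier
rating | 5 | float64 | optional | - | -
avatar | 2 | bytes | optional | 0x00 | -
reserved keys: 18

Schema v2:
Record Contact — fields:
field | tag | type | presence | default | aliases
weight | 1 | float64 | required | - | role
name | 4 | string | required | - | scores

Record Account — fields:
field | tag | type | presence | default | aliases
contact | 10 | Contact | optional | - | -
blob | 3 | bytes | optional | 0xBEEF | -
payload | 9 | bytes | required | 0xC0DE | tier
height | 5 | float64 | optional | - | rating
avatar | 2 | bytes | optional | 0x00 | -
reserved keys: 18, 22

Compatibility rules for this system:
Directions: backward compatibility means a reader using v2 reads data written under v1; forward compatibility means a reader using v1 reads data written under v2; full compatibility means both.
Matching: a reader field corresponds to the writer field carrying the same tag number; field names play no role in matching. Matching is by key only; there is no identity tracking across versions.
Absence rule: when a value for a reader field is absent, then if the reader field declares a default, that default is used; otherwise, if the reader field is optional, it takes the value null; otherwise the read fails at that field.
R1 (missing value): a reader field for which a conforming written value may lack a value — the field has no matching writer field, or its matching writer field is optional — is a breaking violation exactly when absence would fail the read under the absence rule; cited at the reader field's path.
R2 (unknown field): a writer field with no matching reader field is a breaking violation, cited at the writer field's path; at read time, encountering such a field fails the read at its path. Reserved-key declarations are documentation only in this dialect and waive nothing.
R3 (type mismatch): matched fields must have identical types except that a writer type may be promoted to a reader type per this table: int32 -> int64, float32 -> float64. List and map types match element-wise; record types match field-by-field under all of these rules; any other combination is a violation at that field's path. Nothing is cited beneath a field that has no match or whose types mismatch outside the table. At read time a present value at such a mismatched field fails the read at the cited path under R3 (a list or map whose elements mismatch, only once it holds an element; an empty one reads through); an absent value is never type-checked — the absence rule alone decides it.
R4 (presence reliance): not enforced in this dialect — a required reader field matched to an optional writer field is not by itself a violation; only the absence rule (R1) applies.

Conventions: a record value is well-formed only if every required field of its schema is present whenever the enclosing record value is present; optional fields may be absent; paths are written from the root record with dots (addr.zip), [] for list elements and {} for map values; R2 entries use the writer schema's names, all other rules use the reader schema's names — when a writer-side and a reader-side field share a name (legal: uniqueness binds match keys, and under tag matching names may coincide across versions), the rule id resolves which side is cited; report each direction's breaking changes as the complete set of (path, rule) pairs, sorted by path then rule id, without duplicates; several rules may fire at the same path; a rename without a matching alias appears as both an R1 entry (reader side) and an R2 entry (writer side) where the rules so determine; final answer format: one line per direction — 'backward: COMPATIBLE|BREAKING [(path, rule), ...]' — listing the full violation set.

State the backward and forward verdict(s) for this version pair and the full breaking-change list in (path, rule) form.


backward: COMPATIBLE []; forward: COMPATIBLE []

arrows below run writer -> reader for Account
backward analysis of Account with v2 as reader and v1 as writer:
  contact: paired with writer contact (Contact -> Contact; writer optional)
  blob: paired with writer blob (bytes -> bytes; writer optional)
  payload: paired with writer signature (bytes -> bytes; writer required)
  height: paired with writer rating (float64 -> float64; writer optional)
  avatar: paired with writer avatar (bytes -> bytes; writer optional)
  contact.weight: paired with writer contact.weight (float64 -> float64; writer required)
  contact.name: paired with writer contact.name (string -> string; writer required)
  => no violations; backward on Account: COMPATIBLE
forward analysis of Account with v1 as reader and v2 as writer:
  contact: paired with writer contact (Contact -> Contact; writer optional)
  blob: paired with writer blob (bytes -> bytes; writer optional)
  signature: paired with writer payload (bytes -> bytes; writer required)
  rating: paired with writer height (float64 -> float64; writer optional)
  avatar: paired with writer avatar (bytes -> bytes; writer optional)
  contact.weight: paired with writer contact.weight (float64 -> float64; writer required)
  contact.name: paired with writer contact.name (string -> string; writer required)
  => no violations; forward on Account: COMPATIBLE


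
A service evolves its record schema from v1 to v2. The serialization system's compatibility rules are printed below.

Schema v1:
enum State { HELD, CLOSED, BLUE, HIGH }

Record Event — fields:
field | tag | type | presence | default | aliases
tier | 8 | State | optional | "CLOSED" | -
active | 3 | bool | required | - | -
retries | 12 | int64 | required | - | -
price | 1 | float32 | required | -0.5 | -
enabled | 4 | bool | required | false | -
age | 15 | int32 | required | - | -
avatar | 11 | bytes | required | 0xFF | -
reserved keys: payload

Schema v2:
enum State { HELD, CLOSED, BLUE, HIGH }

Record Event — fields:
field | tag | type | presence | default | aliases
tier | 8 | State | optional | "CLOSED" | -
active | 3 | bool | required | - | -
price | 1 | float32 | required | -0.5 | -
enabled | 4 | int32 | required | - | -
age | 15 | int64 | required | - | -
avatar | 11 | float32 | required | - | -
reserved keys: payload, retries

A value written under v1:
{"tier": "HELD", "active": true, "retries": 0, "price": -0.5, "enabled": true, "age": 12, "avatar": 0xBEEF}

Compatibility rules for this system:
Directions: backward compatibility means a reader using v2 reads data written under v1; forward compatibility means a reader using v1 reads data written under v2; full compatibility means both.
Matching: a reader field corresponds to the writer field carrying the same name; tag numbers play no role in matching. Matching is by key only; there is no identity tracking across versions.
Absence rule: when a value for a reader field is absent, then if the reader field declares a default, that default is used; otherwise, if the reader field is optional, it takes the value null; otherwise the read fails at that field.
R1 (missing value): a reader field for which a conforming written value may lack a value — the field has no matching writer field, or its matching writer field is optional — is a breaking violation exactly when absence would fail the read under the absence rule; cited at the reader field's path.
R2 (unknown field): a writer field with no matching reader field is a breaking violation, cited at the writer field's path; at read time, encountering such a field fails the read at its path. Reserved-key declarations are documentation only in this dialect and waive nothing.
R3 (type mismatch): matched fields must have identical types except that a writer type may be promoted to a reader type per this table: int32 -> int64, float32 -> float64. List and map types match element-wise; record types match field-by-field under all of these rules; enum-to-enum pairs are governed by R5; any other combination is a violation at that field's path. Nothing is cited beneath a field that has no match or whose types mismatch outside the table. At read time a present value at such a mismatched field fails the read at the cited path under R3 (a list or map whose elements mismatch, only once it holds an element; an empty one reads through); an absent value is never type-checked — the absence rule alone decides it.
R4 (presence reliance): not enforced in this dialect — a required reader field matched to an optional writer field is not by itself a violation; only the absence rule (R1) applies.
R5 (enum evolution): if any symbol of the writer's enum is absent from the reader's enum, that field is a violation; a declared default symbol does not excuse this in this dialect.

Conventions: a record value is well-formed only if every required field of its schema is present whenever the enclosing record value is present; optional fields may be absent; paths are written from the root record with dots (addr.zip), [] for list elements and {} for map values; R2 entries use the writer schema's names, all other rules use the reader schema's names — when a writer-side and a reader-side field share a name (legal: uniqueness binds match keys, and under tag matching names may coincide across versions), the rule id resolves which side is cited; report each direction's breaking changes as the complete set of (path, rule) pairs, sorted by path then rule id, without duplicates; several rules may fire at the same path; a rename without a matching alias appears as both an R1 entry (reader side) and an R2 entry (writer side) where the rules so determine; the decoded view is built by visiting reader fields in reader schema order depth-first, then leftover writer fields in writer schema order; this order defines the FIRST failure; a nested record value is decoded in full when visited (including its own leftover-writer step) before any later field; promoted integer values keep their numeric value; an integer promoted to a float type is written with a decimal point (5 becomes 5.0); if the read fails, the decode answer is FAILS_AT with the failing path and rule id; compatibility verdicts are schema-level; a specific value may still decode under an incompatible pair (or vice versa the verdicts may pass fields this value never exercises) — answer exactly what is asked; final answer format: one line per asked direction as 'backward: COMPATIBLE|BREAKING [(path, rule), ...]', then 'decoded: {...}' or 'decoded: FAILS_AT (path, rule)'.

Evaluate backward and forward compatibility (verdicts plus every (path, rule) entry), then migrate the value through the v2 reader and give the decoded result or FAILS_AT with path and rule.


each type pair in Event: writer, then reader
backward for Event (reader v2, writer v1):
  State -> State, writer optional: tier aligns to tier
  bool -> bool, writer required: active aligns to active
  float32 -> float32, writer required: price aligns to price
  bool -> int32, writer required: enabled aligns to enabled
  int32 -> int64, writer required: age aligns to age
  bytes -> float32, writer required: avatar aligns to avatar
  writer retries: unknown to reader
  R3 fires at avatar
  R3 fires at enabled
  R2 fires at retries
  => 3 violation(s): backward is BREAKING for Event
forward for Event (reader v1, writer v2):
  State -> State, writer optional: tier aligns to tier
  bool -> bool, writer required: active aligns to active
  retries: no writer-side match
  float32 -> float32, writer required: price aligns to price
  int32 -> bool, writer required: enabled aligns to enabled
  int64 -> int32, writer required: age aligns to age
  float32 -> bytes, writer required: avatar aligns to avatar
  R3 fires at age
  R3 fires at avatar
  R3 fires at enabled
  R1 fires at retries
  => 4 violation(s): forward is BREAKING for Event
decoding the Event value with the v2 reader:
  tier := "HELD"
  active := true
  price := -0.5
  read fails at enabled under R3
  => FAILS_AT (enabled, R3)

backward: BREAKING [(avatar, R3), (enabled, R3), (retries, R2)]; forward: BREAKING [(age, R3), (avatar, R3), (enabled, R3), (retries, R1)]; decoded: FAILS_AT (enabled, R3)


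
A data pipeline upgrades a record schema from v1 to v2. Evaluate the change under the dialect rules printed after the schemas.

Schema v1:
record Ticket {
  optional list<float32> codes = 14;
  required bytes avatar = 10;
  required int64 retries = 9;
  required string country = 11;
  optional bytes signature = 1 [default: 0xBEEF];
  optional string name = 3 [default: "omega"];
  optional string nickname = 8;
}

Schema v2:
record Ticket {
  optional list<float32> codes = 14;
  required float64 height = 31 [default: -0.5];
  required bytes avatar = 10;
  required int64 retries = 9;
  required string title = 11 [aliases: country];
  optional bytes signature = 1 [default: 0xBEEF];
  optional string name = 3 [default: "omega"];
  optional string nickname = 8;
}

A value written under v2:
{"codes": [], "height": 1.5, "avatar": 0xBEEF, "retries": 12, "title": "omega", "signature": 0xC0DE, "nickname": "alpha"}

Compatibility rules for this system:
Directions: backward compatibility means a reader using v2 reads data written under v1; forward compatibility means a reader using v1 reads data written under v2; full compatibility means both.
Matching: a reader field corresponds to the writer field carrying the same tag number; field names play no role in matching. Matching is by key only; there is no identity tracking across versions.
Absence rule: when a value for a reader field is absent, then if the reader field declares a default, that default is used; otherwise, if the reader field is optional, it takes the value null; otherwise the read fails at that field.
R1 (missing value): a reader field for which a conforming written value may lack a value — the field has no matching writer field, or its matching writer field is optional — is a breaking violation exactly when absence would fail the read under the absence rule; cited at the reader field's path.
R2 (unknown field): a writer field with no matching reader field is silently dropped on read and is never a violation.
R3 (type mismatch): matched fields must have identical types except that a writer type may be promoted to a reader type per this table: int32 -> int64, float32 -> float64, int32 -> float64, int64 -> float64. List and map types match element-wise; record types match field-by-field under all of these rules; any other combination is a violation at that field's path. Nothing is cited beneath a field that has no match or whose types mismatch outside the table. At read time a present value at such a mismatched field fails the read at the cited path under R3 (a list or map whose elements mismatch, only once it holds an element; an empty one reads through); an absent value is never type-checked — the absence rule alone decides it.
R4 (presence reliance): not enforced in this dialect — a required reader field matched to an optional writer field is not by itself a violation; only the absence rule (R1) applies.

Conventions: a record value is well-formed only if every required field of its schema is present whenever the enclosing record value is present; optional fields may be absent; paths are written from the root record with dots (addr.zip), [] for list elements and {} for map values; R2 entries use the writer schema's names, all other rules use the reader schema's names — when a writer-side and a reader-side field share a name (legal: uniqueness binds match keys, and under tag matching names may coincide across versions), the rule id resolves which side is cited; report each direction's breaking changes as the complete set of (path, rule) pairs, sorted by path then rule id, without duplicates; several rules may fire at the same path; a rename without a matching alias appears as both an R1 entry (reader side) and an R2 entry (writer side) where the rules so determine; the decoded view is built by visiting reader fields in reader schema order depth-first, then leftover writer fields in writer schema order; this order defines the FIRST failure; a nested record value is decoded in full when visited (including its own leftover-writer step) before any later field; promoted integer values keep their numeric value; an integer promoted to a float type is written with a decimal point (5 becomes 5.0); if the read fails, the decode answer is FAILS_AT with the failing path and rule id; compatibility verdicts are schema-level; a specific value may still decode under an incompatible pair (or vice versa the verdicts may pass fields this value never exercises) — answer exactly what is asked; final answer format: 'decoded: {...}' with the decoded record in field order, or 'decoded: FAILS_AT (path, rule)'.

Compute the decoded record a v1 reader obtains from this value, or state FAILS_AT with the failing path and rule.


decoded: {"codes": [], "avatar": 0xBEEF, "retries": 12, "country": "omega", "signature": 0xC0DE, "name": "omega", "nickname": "alpha"}

in Ticket below, arrows point writer -> reader
migrating the Ticket value to v1:
  codes := []
  avatar := 0xBEEF
  retries := 12
  country := "omega" (from writer title)
  signature := 0xC0DE
  name := "omega" (no value, default fills)
  nickname := "alpha"
  writer height: unmatched, discarded
  => decoded: {"codes": [], "avatar": 0xBEEF, "retries": 12, "country": "omega", "signature": 0xC0DE, "name": "omega", "nickname": "alpha"}
the other Ticket changes do not affect what is asked:
  renamed field country to title in record Ticket (alias country declared on the renamed field) -> triggers nothing under the printed rules; the Ticket answer is the same either way
  added field height to record Ticket: required float64, tag 31, default -0.5 (in v2 it sits immediately before avatar) -> triggers nothing under the printed rules; the Ticket answer is the same either way
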